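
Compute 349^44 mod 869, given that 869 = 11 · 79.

Mod 11: 349 ≡ 8; by Fermat, exponent reduces to 44 mod 10 = 4; 8^4 ≡ 4 (mod 11).
Mod 79: 349 ≡ 33; 33^44 ≡ 22 (mod 79).
Combine by CRT: x ≡ 4 (mod 11), x ≡ 22 (mod 79) ⇒ x ≡ 180 (mod 869).

180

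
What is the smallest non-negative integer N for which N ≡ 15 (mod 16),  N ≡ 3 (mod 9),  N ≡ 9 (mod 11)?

1263

From N ≡ 15 (mod 16) write N = 15 + 16t. Substituting into N ≡ 3 (mod 9) gives 16t ≡ 6 (mod 9), and since 7⁻¹ ≡ 4 (mod 9), t ≡ 6. Hence N ≡ 15 + 16·6 = 111 (mod 144).
From N ≡ 111 (mod 144) write N = 111 + 144t. Substituting into N ≡ 9 (mod 11) gives 144t ≡ 8 (mod 11), and since 1⁻¹ ≡ 1 (mod 11), t ≡ 8. Hence N ≡ 111 + 144·8 = 1263 (mod 1584).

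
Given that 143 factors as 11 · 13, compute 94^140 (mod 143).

Mod 11: 94 ≡ 6; since 10 | 140, by Fermat 6^140 ≡ 1 (mod 11).
Mod 13: 94 ≡ 3; by Fermat, exponent reduces to 140 mod 12 = 8; 3^8 ≡ 9 (mod 13).
Combine by CRT: x ≡ 1 (mod 11), x ≡ 9 (mod 13) ⇒ x ≡ 100 (mod 143).

100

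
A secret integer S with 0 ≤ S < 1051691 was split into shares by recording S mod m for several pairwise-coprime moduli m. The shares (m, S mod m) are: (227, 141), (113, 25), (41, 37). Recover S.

204668

The moduli are pairwise coprime; N = 227·113·41 = 1051691.
N/227 = 4633; 4633 ≡ 93 (mod 227); 93·83 ≡ 1, so inverse 83.
N/113 = 9307; 9307 ≡ 41 (mod 113); 41·102 ≡ 1, so inverse 102.
N/41 = 25651; 25651 ≡ 26 (mod 41); 26·30 ≡ 1, so inverse 30.
S ≡ 141·4633·83 + 25·9307·102 + 37·25651·30 = 106425459.
106425459 mod 1051691 = 204668.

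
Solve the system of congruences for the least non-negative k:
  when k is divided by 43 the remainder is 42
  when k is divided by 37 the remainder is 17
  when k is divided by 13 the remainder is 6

The moduli are pairwise coprime; N = 43·37·13 = 20683.
N/43 = 481; 481 ≡ 8 (mod 43); 8·27 ≡ 1, so inverse 27.
N/37 = 559; 559 ≡ 4 (mod 37); 4·28 ≡ 1, so inverse 28.
N/13 = 1591; 1591 ≡ 5 (mod 13); 5·8 ≡ 1, so inverse 8.
k ≡ 42·481·27 + 17·559·28 + 6·1591·8 = 887906.
887906 mod 20683 = 19220.

19220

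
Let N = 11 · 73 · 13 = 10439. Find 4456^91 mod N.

4742

Mod 11: 4456 ≡ 1; by Fermat, exponent reduces to 91 mod 10 = 1; 1^1 ≡ 1 (mod 11).
Mod 73: 4456 ≡ 3; by Fermat, exponent reduces to 91 mod 72 = 19; 3^19 ≡ 70 (mod 73).
Mod 13: 4456 ≡ 10; by Fermat, exponent reduces to 91 mod 12 = 7; 10^7 ≡ 10 (mod 13).
Combine by CRT: x ≡ 1 (mod 11), x ≡ 70 (mod 73), x ≡ 10 (mod 13) ⇒ x ≡ 4742 (mod 10439).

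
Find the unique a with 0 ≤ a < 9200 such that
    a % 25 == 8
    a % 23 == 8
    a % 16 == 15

The moduli are pairwise coprime; N = 25·23·16 = 9200.
N/25 = 368; 368 ≡ 18 (mod 25); 18·7 ≡ 1, so inverse 7.
N/23 = 400; 400 ≡ 9 (mod 23); 9·18 ≡ 1, so inverse 18.
N/16 = 575; 575 ≡ 15 (mod 16); 15·15 ≡ 1, so inverse 15.
a ≡ 8·368·7 + 8·400·18 + 15·575·15 = 207583.
207583 mod 9200 = 5183.

5183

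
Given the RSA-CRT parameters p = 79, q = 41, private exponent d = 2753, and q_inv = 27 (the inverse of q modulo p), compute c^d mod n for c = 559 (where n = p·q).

d_p = d mod (p−1) = 2753 mod 78 = 23; d_q = d mod (q−1) = 33.
m₁ = c^(d_p) mod p: c ≡ 6 (mod 79), and 6^23 mod 79 = 35.
m₂ = c^(d_q) mod q: c ≡ 26 (mod 41), and 26^33 mod 41 = 6.
h = q_inv·(m₁ − m₂) mod p = 27·(35 − 6) mod 79 = 72.
m = m₂ + h·q = 6 + 72·41 = 2958.

2958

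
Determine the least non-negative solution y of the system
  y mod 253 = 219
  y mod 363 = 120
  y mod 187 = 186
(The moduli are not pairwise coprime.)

139875

Combine the congruences pairwise.
gcd(253, 363) = 11 and 11 | (120 − 219), so the pair is consistent; merging gives y ≡ 6291 (mod 8349), where 8349 = lcm(253, 363).
gcd(8349, 187) = 11 and 11 | (186 − 6291), so the pair is consistent; merging gives y ≡ 139875 (mod 141933), where 141933 = lcm(8349, 187).
The solution is unique modulo lcm(253, 363, 187) = 141933.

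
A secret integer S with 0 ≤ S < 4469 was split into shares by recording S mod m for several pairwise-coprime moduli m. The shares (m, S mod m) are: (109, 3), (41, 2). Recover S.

From S ≡ 3 (mod 109) write S = 3 + 109t. Substituting into S ≡ 2 (mod 41) gives 109t ≡ 40 (mod 41), and since 27⁻¹ ≡ 38 (mod 41), t ≡ 3. Hence S ≡ 3 + 109·3 = 330 (mod 4469).

330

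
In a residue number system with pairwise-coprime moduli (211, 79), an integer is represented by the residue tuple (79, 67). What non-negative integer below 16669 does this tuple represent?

From x ≡ 79 (mod 211) write x = 79 + 211t. Substituting into x ≡ 67 (mod 79) gives 211t ≡ 67 (mod 79), and since 53⁻¹ ≡ 3 (mod 79), t ≡ 43. Hence x ≡ 79 + 211·43 = 9152 (mod 16669).

9152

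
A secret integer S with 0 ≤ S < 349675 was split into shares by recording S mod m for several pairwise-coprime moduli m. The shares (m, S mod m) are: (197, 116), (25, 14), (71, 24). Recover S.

The moduli are pairwise coprime; N = 197·25·71 = 349675.
N/197 = 1775; 1775 ≡ 2 (mod 197); 2·99 ≡ 1, so inverse 99.
N/25 = 13987; 13987 ≡ 12 (mod 25); 12·23 ≡ 1, so inverse 23.
N/71 = 4925; 4925 ≡ 26 (mod 71); 26·41 ≡ 1, so inverse 41.
S ≡ 116·1775·99 + 14·13987·23 + 24·4925·41 = 29734114.
29734114 mod 349675 = 11739.

11739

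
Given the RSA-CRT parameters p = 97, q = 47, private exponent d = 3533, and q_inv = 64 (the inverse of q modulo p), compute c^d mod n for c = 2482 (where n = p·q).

556

d_p = d mod (p−1) = 3533 mod 96 = 77; d_q = d mod (q−1) = 37.
m₁ = c^(d_p) mod p: c ≡ 57 (mod 97), and 57^77 mod 97 = 71.
m₂ = c^(d_q) mod q: c ≡ 38 (mod 47), and 38^37 mod 47 = 39.
h = q_inv·(m₁ − m₂) mod p = 64·(71 − 39) mod 97 = 11.
m = m₂ + h·q = 39 + 11·47 = 556.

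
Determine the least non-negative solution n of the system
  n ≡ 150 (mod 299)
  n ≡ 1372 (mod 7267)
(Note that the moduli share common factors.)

23173

Combine the congruences pairwise.
gcd(299, 7267) = 13 and 13 | (1372 − 150), so the pair is consistent; merging gives n ≡ 23173 (mod 167141), where 167141 = lcm(299, 7267).
The solution is unique modulo lcm(299, 7267) = 167141.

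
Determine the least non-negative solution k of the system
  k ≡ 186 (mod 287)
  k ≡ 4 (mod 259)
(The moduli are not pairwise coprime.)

3630

gcd(287, 259) = 7 and 7 | (4 − 186), so the pair is consistent; merging gives k ≡ 3630 (mod 10619), where 10619 = lcm(287, 259).
The solution is unique modulo lcm(287, 259) = 10619.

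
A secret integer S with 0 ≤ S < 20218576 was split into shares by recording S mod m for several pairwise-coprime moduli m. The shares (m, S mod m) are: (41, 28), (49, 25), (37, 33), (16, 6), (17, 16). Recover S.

2466342

The moduli are pairwise coprime; N = 41·49·37·16·17 = 20218576.
N/41 = 493136; 493136 ≡ 29 (mod 41); 29·17 ≡ 1, so inverse 17.
N/49 = 412624; 412624 ≡ 44 (mod 49); 44·39 ≡ 1, so inverse 39.
N/37 = 546448; 546448 ≡ 32 (mod 37); 32·22 ≡ 1, so inverse 22.
N/16 = 1263661; 1263661 ≡ 13 (mod 16); 13·5 ≡ 1, so inverse 5.
N/17 = 1189328; 1189328 ≡ 8 (mod 17); 8·15 ≡ 1, so inverse 15.
S ≡ 28·493136·17 + 25·412624·39 + 33·546448·22 + 6·1263661·5 + 16·1189328·15 = 1357110934.
1357110934 mod 20218576 = 2466342.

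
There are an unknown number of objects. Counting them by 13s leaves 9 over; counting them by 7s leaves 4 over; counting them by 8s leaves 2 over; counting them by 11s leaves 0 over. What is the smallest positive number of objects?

The moduli are pairwise coprime; M = 13·7·8·11 = 8008.
M/13 = 616; 616 ≡ 5 (mod 13); 5·8 ≡ 1, so inverse 8.
M/7 = 1144; 1144 ≡ 3 (mod 7); 3·5 ≡ 1, so inverse 5.
M/8 = 1001; 1001 ≡ 1 (mod 8), inverse 1.
M/11 = 728; 728 ≡ 2 (mod 11); 2·6 ≡ 1, so inverse 6.
N ≡ 9·616·8 + 4·1144·5 + 2·1001·1 + 0·728·6 = 69234.
69234 mod 8008 = 5170.

5170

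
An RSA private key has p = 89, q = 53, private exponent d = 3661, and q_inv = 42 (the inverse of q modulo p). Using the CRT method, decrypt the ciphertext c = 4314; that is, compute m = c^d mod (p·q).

d_p = d mod (p−1) = 3661 mod 88 = 53; d_q = d mod (q−1) = 21.
m₁ = c^(d_p) mod p: c ≡ 42 (mod 89), and 42^53 mod 89 = 9.
m₂ = c^(d_q) mod q: c ≡ 21 (mod 53), and 21^21 mod 53 = 51.
h = q_inv·(m₁ − m₂) mod p = 42·(9 − 51) mod 89 = 16.
m = m₂ + h·q = 51 + 16·53 = 899.

899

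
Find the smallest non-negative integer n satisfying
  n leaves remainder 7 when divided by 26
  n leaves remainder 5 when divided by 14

gcd(26, 14) = 2 and 2 | (5 − 7), so the pair is consistent; merging gives n ≡ 33 (mod 182), where 182 = lcm(26, 14).
The solution is unique modulo lcm(26, 14) = 182.

33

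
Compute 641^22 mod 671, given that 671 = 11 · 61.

Mod 11: 641 ≡ 3; by Fermat, exponent reduces to 22 mod 10 = 2; 3^2 ≡ 9 (mod 11).
Mod 61: 641 ≡ 31; 31^22 ≡ 49 (mod 61).
Combine by CRT: x ≡ 9 (mod 11), x ≡ 49 (mod 61) ⇒ x ≡ 537 (mod 671).

537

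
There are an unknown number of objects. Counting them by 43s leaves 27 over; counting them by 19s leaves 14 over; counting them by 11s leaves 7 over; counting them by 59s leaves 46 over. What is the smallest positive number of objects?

The moduli are pairwise coprime; M = 43·19·11·59 = 530233.
M/43 = 12331; 12331 ≡ 33 (mod 43); 33·30 ≡ 1, so inverse 30.
M/19 = 27907; 27907 ≡ 15 (mod 19); 15·14 ≡ 1, so inverse 14.
M/11 = 48203; 48203 ≡ 1 (mod 11), inverse 1.
M/59 = 8987; 8987 ≡ 19 (mod 59); 19·28 ≡ 1, so inverse 28.
N ≡ 27·12331·30 + 14·27907·14 + 7·48203·1 + 46·8987·28 = 27370559.
27370559 mod 530233 = 328676.

328676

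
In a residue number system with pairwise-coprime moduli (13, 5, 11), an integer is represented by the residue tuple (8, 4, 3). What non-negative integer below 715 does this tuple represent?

The moduli are pairwise coprime; N = 13·5·11 = 715.
N/13 = 55; 55 ≡ 3 (mod 13); 3·9 ≡ 1, so inverse 9.
N/5 = 143; 143 ≡ 3 (mod 5); 3·2 ≡ 1, so inverse 2.
N/11 = 65; 65 ≡ 10 (mod 11); 10·10 ≡ 1, so inverse 10.
x ≡ 8·55·9 + 4·143·2 + 3·65·10 = 7054.
7054 mod 715 = 619.

619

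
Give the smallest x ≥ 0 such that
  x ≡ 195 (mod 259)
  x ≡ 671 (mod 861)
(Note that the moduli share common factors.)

17030

gcd(259, 861) = 7 and 7 | (671 − 195), so the pair is consistent; merging gives x ≡ 17030 (mod 31857), where 31857 = lcm(259, 861).
The solution is unique modulo lcm(259, 861) = 31857.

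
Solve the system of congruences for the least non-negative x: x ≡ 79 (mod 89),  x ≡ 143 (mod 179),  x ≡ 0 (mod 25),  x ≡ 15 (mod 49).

The moduli are pairwise coprime; N = 89·179·25·49 = 19515475.
N/89 = 219275; 219275 ≡ 68 (mod 89); 68·72 ≡ 1, so inverse 72.
N/179 = 109025; 109025 ≡ 14 (mod 179); 14·64 ≡ 1, so inverse 64.
N/25 = 780619; 780619 ≡ 19 (mod 25); 19·4 ≡ 1, so inverse 4.
N/49 = 398275; 398275 ≡ 3 (mod 49); 3·33 ≡ 1, so inverse 33.
x ≡ 79·219275·72 + 143·109025·64 + 0·780619·4 + 15·398275·33 = 2442179125.
2442179125 mod 19515475 = 2744750.

2744750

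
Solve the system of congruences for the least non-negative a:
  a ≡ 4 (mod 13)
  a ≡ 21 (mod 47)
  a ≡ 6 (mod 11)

303

Combine the congruences pairwise.
From a ≡ 4 (mod 13) write a = 4 + 13t. Substituting into a ≡ 21 (mod 47) gives 13t ≡ 17 (mod 47), and since 13⁻¹ ≡ 29 (mod 47), t ≡ 23. Hence a ≡ 4 + 13·23 = 303 (mod 611).
From a ≡ 303 (mod 611) write a = 303 + 611t. Substituting into a ≡ 6 (mod 11) gives 611t ≡ 0 (mod 11), and since 6⁻¹ ≡ 2 (mod 11), t ≡ 0. Hence a ≡ 303 + 611·0 = 303 (mod 6721).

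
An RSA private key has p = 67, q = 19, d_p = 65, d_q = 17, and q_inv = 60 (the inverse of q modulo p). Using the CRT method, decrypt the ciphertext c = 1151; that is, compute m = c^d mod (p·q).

1033

m₁ = c^(d_p) mod p: c ≡ 12 (mod 67), and 12^65 mod 67 = 28.
m₂ = c^(d_q) mod q: c ≡ 11 (mod 19), and 11^17 mod 19 = 7.
h = q_inv·(m₁ − m₂) mod p = 60·(28 − 7) mod 67 = 54.
m = m₂ + h·q = 7 + 54·19 = 1033.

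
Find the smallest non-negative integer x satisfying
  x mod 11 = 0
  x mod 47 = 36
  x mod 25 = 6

506

The moduli are pairwise coprime; N = 11·47·25 = 12925.
N/11 = 1175; 1175 ≡ 9 (mod 11); 9·5 ≡ 1, so inverse 5.
N/47 = 275; 275 ≡ 40 (mod 47); 40·20 ≡ 1, so inverse 20.
N/25 = 517; 517 ≡ 17 (mod 25); 17·3 ≡ 1, so inverse 3.
x ≡ 0·1175·5 + 36·275·20 + 6·517·3 = 207306.
207306 mod 12925 = 506.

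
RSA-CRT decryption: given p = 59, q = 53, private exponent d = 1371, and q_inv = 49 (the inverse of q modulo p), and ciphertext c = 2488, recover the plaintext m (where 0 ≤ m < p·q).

2404

d_p = d mod (p−1) = 1371 mod 58 = 37; d_q = d mod (q−1) = 19.
m₁ = c^(d_p) mod p: c ≡ 10 (mod 59), and 10^37 mod 59 = 44.
m₂ = c^(d_q) mod q: c ≡ 50 (mod 53), and 50^19 mod 53 = 19.
h = q_inv·(m₁ − m₂) mod p = 49·(44 − 19) mod 59 = 45.
m = m₂ + h·q = 19 + 45·53 = 2404.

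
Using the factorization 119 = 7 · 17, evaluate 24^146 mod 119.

100

Mod 7: 24 ≡ 3; by Fermat, exponent reduces to 146 mod 6 = 2; 3^2 ≡ 2 (mod 7).
Mod 17: 24 ≡ 7; by Fermat, exponent reduces to 146 mod 16 = 2; 7^2 ≡ 15 (mod 17).
Combine by CRT: x ≡ 2 (mod 7), x ≡ 15 (mod 17) ⇒ x ≡ 100 (mod 119).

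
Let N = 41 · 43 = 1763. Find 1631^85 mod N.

1631

Mod 41: 1631 ≡ 32; by Fermat, exponent reduces to 85 mod 40 = 5; 32^5 ≡ 32 (mod 41).
Mod 43: 1631 ≡ 40; by Fermat, exponent reduces to 85 mod 42 = 1; 40^1 ≡ 40 (mod 43).
Combine by CRT: x ≡ 32 (mod 41), x ≡ 40 (mod 43) ⇒ x ≡ 1631 (mod 1763).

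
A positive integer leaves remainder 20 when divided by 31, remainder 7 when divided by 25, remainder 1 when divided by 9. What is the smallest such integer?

82

The moduli are pairwise coprime; N = 31·25·9 = 6975.
N/31 = 225; 225 ≡ 8 (mod 31); 8·4 ≡ 1, so inverse 4.
N/25 = 279; 279 ≡ 4 (mod 25); 4·19 ≡ 1, so inverse 19.
N/9 = 775; 775 ≡ 1 (mod 9), inverse 1.
k ≡ 20·225·4 + 7·279·19 + 1·775·1 = 55882.
55882 mod 6975 = 82.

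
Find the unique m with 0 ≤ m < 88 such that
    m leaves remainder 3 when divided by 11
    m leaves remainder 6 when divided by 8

14

From m ≡ 3 (mod 11) write m = 3 + 11t. Substituting into m ≡ 6 (mod 8) gives 11t ≡ 3 (mod 8), and since 3⁻¹ ≡ 3 (mod 8), t ≡ 1. Hence m ≡ 3 + 11·1 = 14 (mod 88).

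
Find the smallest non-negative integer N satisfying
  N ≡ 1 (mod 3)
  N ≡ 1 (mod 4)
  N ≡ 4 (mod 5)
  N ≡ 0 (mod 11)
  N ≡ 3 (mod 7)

4609

The moduli are pairwise coprime; M = 3·4·5·11·7 = 4620.
M/3 = 1540; 1540 ≡ 1 (mod 3), inverse 1.
M/4 = 1155; 1155 ≡ 3 (mod 4); 3·3 ≡ 1, so inverse 3.
M/5 = 924; 924 ≡ 4 (mod 5); 4·4 ≡ 1, so inverse 4.
M/11 = 420; 420 ≡ 2 (mod 11); 2·6 ≡ 1, so inverse 6.
M/7 = 660; 660 ≡ 2 (mod 7); 2·4 ≡ 1, so inverse 4.
N ≡ 1·1540·1 + 1·1155·3 + 4·924·4 + 0·420·6 + 3·660·4 = 27709.
27709 mod 4620 = 4609.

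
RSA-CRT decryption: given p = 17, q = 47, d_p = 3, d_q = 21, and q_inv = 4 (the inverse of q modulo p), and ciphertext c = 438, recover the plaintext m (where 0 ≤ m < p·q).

174

m₁ = c^(d_p) mod p: c ≡ 13 (mod 17), and 13^3 mod 17 = 4.
m₂ = c^(d_q) mod q: c ≡ 15 (mod 47), and 15^21 mod 47 = 33.
h = q_inv·(m₁ − m₂) mod p = 4·(4 − 33) mod 17 = 3.
m = m₂ + h·q = 33 + 3·47 = 174.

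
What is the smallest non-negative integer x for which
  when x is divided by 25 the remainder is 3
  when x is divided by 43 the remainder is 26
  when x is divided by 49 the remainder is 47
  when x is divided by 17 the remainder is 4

15678

From x ≡ 3 (mod 25) write x = 3 + 25t. Substituting into x ≡ 26 (mod 43) gives 25t ≡ 23 (mod 43), and since 25⁻¹ ≡ 31 (mod 43), t ≡ 25. Hence x ≡ 3 + 25·25 = 628 (mod 1075).
From x ≡ 628 (mod 1075) write x = 628 + 1075t. Substituting into x ≡ 47 (mod 49) gives 1075t ≡ 7 (mod 49), and since 46⁻¹ ≡ 16 (mod 49), t ≡ 14. Hence x ≡ 628 + 1075·14 = 15678 (mod 52675).
From x ≡ 15678 (mod 52675) write x = 15678 + 52675t. Substituting into x ≡ 4 (mod 17) gives 52675t ≡ 0 (mod 17), and since 9⁻¹ ≡ 2 (mod 17), t ≡ 0. Hence x ≡ 15678 + 52675·0 = 15678 (mod 895475).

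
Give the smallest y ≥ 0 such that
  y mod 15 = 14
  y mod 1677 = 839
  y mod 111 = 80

gcd(15, 1677) = 3 and 3 | (839 − 14), so the pair is consistent; merging gives y ≡ 839 (mod 8385), where 8385 = lcm(15, 1677).
gcd(8385, 111) = 3 and 3 | (80 − 839), so the pair is consistent; merging gives y ≡ 34379 (mod 310245), where 310245 = lcm(8385, 111).
The solution is unique modulo lcm(15, 1677, 111) = 310245.

34379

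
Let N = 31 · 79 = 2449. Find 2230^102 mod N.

Mod 31: 2230 ≡ 29; by Fermat, exponent reduces to 102 mod 30 = 12; 29^12 ≡ 4 (mod 31).
Mod 79: 2230 ≡ 18; by Fermat, exponent reduces to 102 mod 78 = 24; 18^24 ≡ 10 (mod 79).
Combine by CRT: x ≡ 4 (mod 31), x ≡ 10 (mod 79) ⇒ x ≡ 2143 (mod 2449).

2143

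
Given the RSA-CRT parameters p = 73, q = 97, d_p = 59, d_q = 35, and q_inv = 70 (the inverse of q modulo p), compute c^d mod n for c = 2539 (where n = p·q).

m₁ = c^(d_p) mod p: c ≡ 57 (mod 73), and 57^59 mod 73 = 69.
m₂ = c^(d_q) mod q: c ≡ 17 (mod 97), and 17^35 mod 97 = 60.
h = q_inv·(m₁ − m₂) mod p = 70·(69 − 60) mod 73 = 46.
m = m₂ + h·q = 60 + 46·97 = 4522.

4522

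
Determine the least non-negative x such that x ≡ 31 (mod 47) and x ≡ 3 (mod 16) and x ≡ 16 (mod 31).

7363

The moduli are pairwise coprime; N = 47·16·31 = 23312.
N/47 = 496; 496 ≡ 26 (mod 47); 26·38 ≡ 1, so inverse 38.
N/16 = 1457; 1457 ≡ 1 (mod 16), inverse 1.
N/31 = 752; 752 ≡ 8 (mod 31); 8·4 ≡ 1, so inverse 4.
x ≡ 31·496·38 + 3·1457·1 + 16·752·4 = 636787.
636787 mod 23312 = 7363.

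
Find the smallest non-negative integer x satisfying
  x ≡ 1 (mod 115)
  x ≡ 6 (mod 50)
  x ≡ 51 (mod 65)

gcd(115, 50) = 5 and 5 | (6 − 1), so the pair is consistent; merging gives x ≡ 806 (mod 1150), where 1150 = lcm(115, 50).
gcd(1150, 65) = 5 and 5 | (51 − 806), so the pair is consistent; merging gives x ≡ 3106 (mod 14950), where 14950 = lcm(1150, 65).
The solution is unique modulo lcm(115, 50, 65) = 14950.

3106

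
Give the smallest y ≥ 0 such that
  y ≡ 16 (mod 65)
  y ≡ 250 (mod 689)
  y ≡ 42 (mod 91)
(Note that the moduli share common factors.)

16786

gcd(65, 689) = 13 and 13 | (250 − 16), so the pair is consistent; merging gives y ≡ 3006 (mod 3445), where 3445 = lcm(65, 689).
gcd(3445, 91) = 13 and 13 | (42 − 3006), so the pair is consistent; merging gives y ≡ 16786 (mod 24115), where 24115 = lcm(3445, 91).
The solution is unique modulo lcm(65, 689, 91) = 24115.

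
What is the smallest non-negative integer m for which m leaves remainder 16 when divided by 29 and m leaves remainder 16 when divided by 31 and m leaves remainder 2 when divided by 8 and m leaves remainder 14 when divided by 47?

70138

From m ≡ 16 (mod 29) write m = 16 + 29t. Substituting into m ≡ 16 (mod 31) gives 29t ≡ 0 (mod 31), and since 29⁻¹ ≡ 15 (mod 31), t ≡ 0. Hence m ≡ 16 + 29·0 = 16 (mod 899).
From m ≡ 16 (mod 899) write m = 16 + 899t. Substituting into m ≡ 2 (mod 8) gives 899t ≡ 2 (mod 8), and since 3⁻¹ ≡ 3 (mod 8), t ≡ 6. Hence m ≡ 16 + 899·6 = 5410 (mod 7192).
From m ≡ 5410 (mod 7192) write m = 5410 + 7192t. Substituting into m ≡ 14 (mod 47) gives 7192t ≡ 9 (mod 47), and since 1⁻¹ ≡ 1 (mod 47), t ≡ 9. Hence m ≡ 5410 + 7192·9 = 70138 (mod 338024).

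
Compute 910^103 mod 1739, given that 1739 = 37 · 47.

Mod 37: 910 ≡ 22; by Fermat, exponent reduces to 103 mod 36 = 31; 22^31 ≡ 20 (mod 37).
Mod 47: 910 ≡ 17; by Fermat, exponent reduces to 103 mod 46 = 11; 17^11 ≡ 6 (mod 47).
Combine by CRT: x ≡ 20 (mod 37), x ≡ 6 (mod 47) ⇒ x ≡ 1463 (mod 1739).

1463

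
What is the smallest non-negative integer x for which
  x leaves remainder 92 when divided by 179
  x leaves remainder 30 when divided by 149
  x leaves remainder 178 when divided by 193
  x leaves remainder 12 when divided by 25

Combine the congruences pairwise.
From x ≡ 92 (mod 179) write x = 92 + 179t. Substituting into x ≡ 30 (mod 149) gives 179t ≡ 87 (mod 149), and since 30⁻¹ ≡ 5 (mod 149), t ≡ 137. Hence x ≡ 92 + 179·137 = 24615 (mod 26671).
From x ≡ 24615 (mod 26671) write x = 24615 + 26671t. Substituting into x ≡ 178 (mod 193) gives 26671t ≡ 74 (mod 193), and since 37⁻¹ ≡ 120 (mod 193), t ≡ 2. Hence x ≡ 24615 + 26671·2 = 77957 (mod 5147503).
From x ≡ 77957 (mod 5147503) write x = 77957 + 5147503t. Substituting into x ≡ 12 (mod 25) gives 5147503t ≡ 5 (mod 25), and since 3⁻¹ ≡ 17 (mod 25), t ≡ 10. Hence x ≡ 77957 + 5147503·10 = 51552987 (mod 128687575).

51552987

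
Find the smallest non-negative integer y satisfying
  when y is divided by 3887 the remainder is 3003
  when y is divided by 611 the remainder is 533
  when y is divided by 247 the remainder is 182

gcd(3887, 611) = 13 and 13 | (533 − 3003), so the pair is consistent; merging gives y ≡ 88517 (mod 182689), where 182689 = lcm(3887, 611).
gcd(182689, 247) = 13 and 13 | (182 − 88517), so the pair is consistent; merging gives y ≡ 3376919 (mod 3471091), where 3471091 = lcm(182689, 247).
The solution is unique modulo lcm(3887, 611, 247) = 3471091.

3376919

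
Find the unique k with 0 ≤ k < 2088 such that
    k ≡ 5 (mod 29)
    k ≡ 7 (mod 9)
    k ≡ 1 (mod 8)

817

The moduli are pairwise coprime; N = 29·9·8 = 2088.
N/29 = 72; 72 ≡ 14 (mod 29); 14·27 ≡ 1, so inverse 27.
N/9 = 232; 232 ≡ 7 (mod 9); 7·4 ≡ 1, so inverse 4.
N/8 = 261; 261 ≡ 5 (mod 8); 5·5 ≡ 1, so inverse 5.
k ≡ 5·72·27 + 7·232·4 + 1·261·5 = 17521.
17521 mod 2088 = 817.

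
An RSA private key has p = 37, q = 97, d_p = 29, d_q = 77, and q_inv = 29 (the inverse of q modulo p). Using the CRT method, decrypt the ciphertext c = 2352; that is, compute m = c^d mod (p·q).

1446

m₁ = c^(d_p) mod p: c ≡ 21 (mod 37), and 21^29 mod 37 = 3.
m₂ = c^(d_q) mod q: c ≡ 24 (mod 97), and 24^77 mod 97 = 88.
h = q_inv·(m₁ − m₂) mod p = 29·(3 − 88) mod 37 = 14.
m = m₂ + h·q = 88 + 14·97 = 1446.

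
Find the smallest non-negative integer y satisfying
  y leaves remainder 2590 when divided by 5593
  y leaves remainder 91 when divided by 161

gcd(5593, 161) = 7 and 7 | (91 − 2590), so the pair is consistent; merging gives y ≡ 13776 (mod 128639), where 128639 = lcm(5593, 161).
The solution is unique modulo lcm(5593, 161) = 128639.

13776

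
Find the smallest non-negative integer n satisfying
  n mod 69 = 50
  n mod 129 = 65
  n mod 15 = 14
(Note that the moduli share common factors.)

11159

gcd(69, 129) = 3 and 3 | (65 − 50), so the pair is consistent; merging gives n ≡ 2258 (mod 2967), where 2967 = lcm(69, 129).
gcd(2967, 15) = 3 and 3 | (14 − 2258), so the pair is consistent; merging gives n ≡ 11159 (mod 14835), where 14835 = lcm(2967, 15).
The solution is unique modulo lcm(69, 129, 15) = 14835.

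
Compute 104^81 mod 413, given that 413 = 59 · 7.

181

Mod 59: 104 ≡ 45; by Fermat, exponent reduces to 81 mod 58 = 23; 45^23 ≡ 4 (mod 59).
Mod 7: 104 ≡ 6; by Fermat, exponent reduces to 81 mod 6 = 3; 6^3 ≡ 6 (mod 7).
Combine by CRT: x ≡ 4 (mod 59), x ≡ 6 (mod 7) ⇒ x ≡ 181 (mod 413).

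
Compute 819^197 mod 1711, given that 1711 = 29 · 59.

Mod 29: 819 ≡ 7; by Fermat, exponent reduces to 197 mod 28 = 1; 7^1 ≡ 7 (mod 29).
Mod 59: 819 ≡ 52; by Fermat, exponent reduces to 197 mod 58 = 23; 52^23 ≡ 39 (mod 59).
Combine by CRT: x ≡ 7 (mod 29), x ≡ 39 (mod 59) ⇒ x ≡ 1573 (mod 1711).

1573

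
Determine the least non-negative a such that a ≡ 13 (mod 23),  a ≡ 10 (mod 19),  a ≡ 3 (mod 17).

105

The moduli are pairwise coprime; N = 23·19·17 = 7429.
N/23 = 323; 323 ≡ 1 (mod 23), inverse 1.
N/19 = 391; 391 ≡ 11 (mod 19); 11·7 ≡ 1, so inverse 7.
N/17 = 437; 437 ≡ 12 (mod 17); 12·10 ≡ 1, so inverse 10.
a ≡ 13·323·1 + 10·391·7 + 3·437·10 = 44679.
44679 mod 7429 = 105.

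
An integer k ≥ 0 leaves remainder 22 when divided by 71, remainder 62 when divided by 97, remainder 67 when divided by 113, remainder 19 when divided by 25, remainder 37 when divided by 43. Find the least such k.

473156944

The moduli are pairwise coprime; N = 71·97·113·25·43 = 836598325.
N/71 = 11783075; 11783075 ≡ 57 (mod 71); 57·5 ≡ 1, so inverse 5.
N/97 = 8624725; 8624725 ≡ 67 (mod 97); 67·42 ≡ 1, so inverse 42.
N/113 = 7403525; 7403525 ≡ 104 (mod 113); 104·25 ≡ 1, so inverse 25.
N/25 = 33463933; 33463933 ≡ 8 (mod 25); 8·22 ≡ 1, so inverse 22.
N/43 = 19455775; 19455775 ≡ 38 (mod 43); 38·17 ≡ 1, so inverse 17.
k ≡ 22·11783075·5 + 62·8624725·42 + 67·7403525·25 + 19·33463933·22 + 37·19455775·17 = 62381432994.
62381432994 mod 836598325 = 473156944.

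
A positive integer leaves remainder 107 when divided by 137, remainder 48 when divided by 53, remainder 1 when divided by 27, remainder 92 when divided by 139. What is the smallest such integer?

The moduli are pairwise coprime; N = 137·53·27·139 = 27250533.
N/137 = 198909; 198909 ≡ 122 (mod 137); 122·73 ≡ 1, so inverse 73.
N/53 = 514161; 514161 ≡ 8 (mod 53); 8·20 ≡ 1, so inverse 20.
N/27 = 1009279; 1009279 ≡ 19 (mod 27); 19·10 ≡ 1, so inverse 10.
N/139 = 196047; 196047 ≡ 57 (mod 139); 57·100 ≡ 1, so inverse 100.
k ≡ 107·198909·73 + 48·514161·20 + 1·1009279·10 + 92·196047·100 = 3860997949.
3860997949 mod 27250533 = 18672796.

18672796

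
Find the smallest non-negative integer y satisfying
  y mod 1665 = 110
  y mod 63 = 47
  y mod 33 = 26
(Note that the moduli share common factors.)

93350

gcd(1665, 63) = 9 and 9 | (47 − 110), so the pair is consistent; merging gives y ≡ 110 (mod 11655), where 11655 = lcm(1665, 63).
gcd(11655, 33) = 3 and 3 | (26 − 110), so the pair is consistent; merging gives y ≡ 93350 (mod 128205), where 128205 = lcm(11655, 33).
The solution is unique modulo lcm(1665, 63, 33) = 128205.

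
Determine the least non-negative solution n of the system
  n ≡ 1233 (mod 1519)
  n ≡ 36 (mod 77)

4271

Combine the congruences pairwise.
gcd(1519, 77) = 7 and 7 | (36 − 1233), so the pair is consistent; merging gives n ≡ 4271 (mod 16709), where 16709 = lcm(1519, 77).
The solution is unique modulo lcm(1519, 77) = 16709.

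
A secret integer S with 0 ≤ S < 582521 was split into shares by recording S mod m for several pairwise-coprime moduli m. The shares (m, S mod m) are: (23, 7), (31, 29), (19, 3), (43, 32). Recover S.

The moduli are pairwise coprime; N = 23·31·19·43 = 582521.
N/23 = 25327; 25327 ≡ 4 (mod 23); 4·6 ≡ 1, so inverse 6.
N/31 = 18791; 18791 ≡ 5 (mod 31); 5·25 ≡ 1, so inverse 25.
N/19 = 30659; 30659 ≡ 12 (mod 19); 12·8 ≡ 1, so inverse 8.
N/43 = 13547; 13547 ≡ 2 (mod 43); 2·22 ≡ 1, so inverse 22.
S ≡ 7·25327·6 + 29·18791·25 + 3·30659·8 + 32·13547·22 = 24960113.
24960113 mod 582521 = 494231.

494231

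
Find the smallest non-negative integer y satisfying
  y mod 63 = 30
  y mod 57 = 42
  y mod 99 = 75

gcd(63, 57) = 3 and 3 | (42 − 30), so the pair is consistent; merging gives y ≡ 156 (mod 1197), where 1197 = lcm(63, 57).
gcd(1197, 99) = 9 and 9 | (75 − 156), so the pair is consistent; merging gives y ≡ 2550 (mod 13167), where 13167 = lcm(1197, 99).
The solution is unique modulo lcm(63, 57, 99) = 13167.

2550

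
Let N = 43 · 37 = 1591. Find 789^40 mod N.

830

Mod 43: 789 ≡ 15; 15^40 ≡ 13 (mod 43).
Mod 37: 789 ≡ 12; by Fermat, exponent reduces to 40 mod 36 = 4; 12^4 ≡ 16 (mod 37).
Combine by CRT: x ≡ 13 (mod 43), x ≡ 16 (mod 37) ⇒ x ≡ 830 (mod 1591).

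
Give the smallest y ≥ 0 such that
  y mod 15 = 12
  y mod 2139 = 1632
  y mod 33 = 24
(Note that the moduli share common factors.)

Combine the congruences pairwise.
gcd(15, 2139) = 3 and 3 | (1632 − 12), so the pair is consistent; merging gives y ≡ 1632 (mod 10695), where 10695 = lcm(15, 2139).
gcd(10695, 33) = 3 and 3 | (24 − 1632), so the pair is consistent; merging gives y ≡ 33717 (mod 117645), where 117645 = lcm(10695, 33).
The solution is unique modulo lcm(15, 2139, 33) = 117645.

33717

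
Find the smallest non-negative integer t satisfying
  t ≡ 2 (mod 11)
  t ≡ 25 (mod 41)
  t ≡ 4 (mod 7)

2895

The moduli are pairwise coprime; N = 11·41·7 = 3157.
N/11 = 287; 287 ≡ 1 (mod 11), inverse 1.
N/41 = 77; 77 ≡ 36 (mod 41); 36·8 ≡ 1, so inverse 8.
N/7 = 451; 451 ≡ 3 (mod 7); 3·5 ≡ 1, so inverse 5.
t ≡ 2·287·1 + 25·77·8 + 4·451·5 = 24994.
24994 mod 3157 = 2895.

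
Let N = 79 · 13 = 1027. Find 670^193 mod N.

Mod 79: 670 ≡ 38; by Fermat, exponent reduces to 193 mod 78 = 37; 38^37 ≡ 18 (mod 79).
Mod 13: 670 ≡ 7; by Fermat, exponent reduces to 193 mod 12 = 1; 7^1 ≡ 7 (mod 13).
Combine by CRT: x ≡ 18 (mod 79), x ≡ 7 (mod 13) ⇒ x ≡ 176 (mod 1027).

176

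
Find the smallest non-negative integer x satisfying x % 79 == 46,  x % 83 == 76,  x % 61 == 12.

Combine the congruences pairwise.
From x ≡ 46 (mod 79) write x = 46 + 79t. Substituting into x ≡ 76 (mod 83) gives 79t ≡ 30 (mod 83), and since 79⁻¹ ≡ 62 (mod 83), t ≡ 34. Hence x ≡ 46 + 79·34 = 2732 (mod 6557).
From x ≡ 2732 (mod 6557) write x = 2732 + 6557t. Substituting into x ≡ 12 (mod 61) gives 6557t ≡ 25 (mod 61), and since 30⁻¹ ≡ 59 (mod 61), t ≡ 11. Hence x ≡ 2732 + 6557·11 = 74859 (mod 399977).

74859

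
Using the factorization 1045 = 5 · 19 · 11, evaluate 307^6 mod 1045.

Mod 5: 307 ≡ 2; by Fermat, exponent reduces to 6 mod 4 = 2; 2^2 ≡ 4 (mod 5).
Mod 19: 307 ≡ 3; 3^6 ≡ 7 (mod 19).
Mod 11: 307 ≡ 10; 10^6 ≡ 1 (mod 11).
Combine by CRT: x ≡ 4 (mod 5), x ≡ 7 (mod 19), x ≡ 1 (mod 11) ⇒ x ≡ 254 (mod 1045).

254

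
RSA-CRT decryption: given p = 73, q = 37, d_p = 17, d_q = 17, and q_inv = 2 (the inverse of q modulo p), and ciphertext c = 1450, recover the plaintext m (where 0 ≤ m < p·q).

793

m₁ = c^(d_p) mod p: c ≡ 63 (mod 73), and 63^17 mod 73 = 63.
m₂ = c^(d_q) mod q: c ≡ 7 (mod 37), and 7^17 mod 37 = 16.
h = q_inv·(m₁ − m₂) mod p = 2·(63 − 16) mod 73 = 21.
m = m₂ + h·q = 16 + 21·37 = 793.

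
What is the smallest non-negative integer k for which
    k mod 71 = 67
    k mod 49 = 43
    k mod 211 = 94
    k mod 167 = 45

Combine the congruences pairwise.
From k ≡ 67 (mod 71) write k = 67 + 71t. Substituting into k ≡ 43 (mod 49) gives 71t ≡ 25 (mod 49), and since 22⁻¹ ≡ 29 (mod 49), t ≡ 39. Hence k ≡ 67 + 71·39 = 2836 (mod 3479).
From k ≡ 2836 (mod 3479) write k = 2836 + 3479t. Substituting into k ≡ 94 (mod 211) gives 3479t ≡ 1 (mod 211), and since 103⁻¹ ≡ 84 (mod 211), t ≡ 84. Hence k ≡ 2836 + 3479·84 = 295072 (mod 734069).
From k ≡ 295072 (mod 734069) write k = 295072 + 734069t. Substituting into k ≡ 45 (mod 167) gives 734069t ≡ 62 (mod 167), and since 104⁻¹ ≡ 53 (mod 167), t ≡ 113. Hence k ≡ 295072 + 734069·113 = 83244869 (mod 122589523).

83244869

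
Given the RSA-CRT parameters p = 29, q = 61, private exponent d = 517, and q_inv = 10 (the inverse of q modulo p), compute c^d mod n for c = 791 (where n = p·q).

d_p = d mod (p−1) = 517 mod 28 = 13; d_q = d mod (q−1) = 37.
m₁ = c^(d_p) mod p: c ≡ 8 (mod 29), and 8^13 mod 29 = 18.
m₂ = c^(d_q) mod q: c ≡ 59 (mod 61), and 59^37 mod 61 = 6.
h = q_inv·(m₁ − m₂) mod p = 10·(18 − 6) mod 29 = 4.
m = m₂ + h·q = 6 + 4·61 = 250.

250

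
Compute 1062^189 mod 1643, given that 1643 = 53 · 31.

190

Mod 53: 1062 ≡ 2; by Fermat, exponent reduces to 189 mod 52 = 33; 2^33 ≡ 31 (mod 53).
Mod 31: 1062 ≡ 8; by Fermat, exponent reduces to 189 mod 30 = 9; 8^9 ≡ 4 (mod 31).
Combine by CRT: x ≡ 31 (mod 53), x ≡ 4 (mod 31) ⇒ x ≡ 190 (mod 1643).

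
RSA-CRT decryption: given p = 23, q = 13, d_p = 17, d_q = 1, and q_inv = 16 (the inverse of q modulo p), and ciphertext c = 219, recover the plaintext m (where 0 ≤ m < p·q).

193

m₁ = c^(d_p) mod p: c ≡ 12 (mod 23), and 12^17 mod 23 = 9.
m₂ = c^(d_q) mod q: c ≡ 11 (mod 13), and 11^1 mod 13 = 11.
h = q_inv·(m₁ − m₂) mod p = 16·(9 − 11) mod 23 = 14.
m = m₂ + h·q = 11 + 14·13 = 193.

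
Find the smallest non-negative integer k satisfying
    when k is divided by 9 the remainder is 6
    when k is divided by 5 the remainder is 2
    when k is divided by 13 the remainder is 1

222

From k ≡ 6 (mod 9) write k = 6 + 9t. Substituting into k ≡ 2 (mod 5) gives 9t ≡ 1 (mod 5), and since 4⁻¹ ≡ 4 (mod 5), t ≡ 4. Hence k ≡ 6 + 9·4 = 42 (mod 45).
From k ≡ 42 (mod 45) write k = 42 + 45t. Substituting into k ≡ 1 (mod 13) gives 45t ≡ 11 (mod 13), and since 6⁻¹ ≡ 11 (mod 13), t ≡ 4. Hence k ≡ 42 + 45·4 = 222 (mod 585).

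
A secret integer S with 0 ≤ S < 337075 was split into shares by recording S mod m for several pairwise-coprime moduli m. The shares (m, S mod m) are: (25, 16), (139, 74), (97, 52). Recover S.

The moduli are pairwise coprime; N = 25·139·97 = 337075.
N/25 = 13483; 13483 ≡ 8 (mod 25); 8·22 ≡ 1, so inverse 22.
N/139 = 2425; 2425 ≡ 62 (mod 139); 62·74 ≡ 1, so inverse 74.
N/97 = 3475; 3475 ≡ 80 (mod 97); 80·57 ≡ 1, so inverse 57.
S ≡ 16·13483·22 + 74·2425·74 + 52·3475·57 = 28325216.
28325216 mod 337075 = 10916.

10916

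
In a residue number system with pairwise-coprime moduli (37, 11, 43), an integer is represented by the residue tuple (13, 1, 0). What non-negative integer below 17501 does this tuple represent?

14147

The moduli are pairwise coprime; N = 37·11·43 = 17501.
N/37 = 473; 473 ≡ 29 (mod 37); 29·23 ≡ 1, so inverse 23.
N/11 = 1591; 1591 ≡ 7 (mod 11); 7·8 ≡ 1, so inverse 8.
N/43 = 407; 407 ≡ 20 (mod 43); 20·28 ≡ 1, so inverse 28.
x ≡ 13·473·23 + 1·1591·8 + 0·407·28 = 154155.
154155 mod 17501 = 14147.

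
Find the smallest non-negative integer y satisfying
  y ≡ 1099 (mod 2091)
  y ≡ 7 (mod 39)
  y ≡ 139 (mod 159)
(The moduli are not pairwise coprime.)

Combine the congruences pairwise.
gcd(2091, 39) = 3 and 3 | (7 − 1099), so the pair is consistent; merging gives y ≡ 1099 (mod 27183), where 27183 = lcm(2091, 39).
gcd(27183, 159) = 3 and 3 | (139 − 1099), so the pair is consistent; merging gives y ≡ 28282 (mod 1440699), where 1440699 = lcm(27183, 159).
The solution is unique modulo lcm(2091, 39, 159) = 1440699.

28282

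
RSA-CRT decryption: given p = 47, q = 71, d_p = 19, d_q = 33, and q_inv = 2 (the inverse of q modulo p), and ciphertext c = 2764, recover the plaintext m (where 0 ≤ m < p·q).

1650

m₁ = c^(d_p) mod p: c ≡ 38 (mod 47), and 38^19 mod 47 = 5.
m₂ = c^(d_q) mod q: c ≡ 66 (mod 71), and 66^33 mod 71 = 17.
h = q_inv·(m₁ − m₂) mod p = 2·(5 − 17) mod 47 = 23.
m = m₂ + h·q = 17 + 23·71 = 1650.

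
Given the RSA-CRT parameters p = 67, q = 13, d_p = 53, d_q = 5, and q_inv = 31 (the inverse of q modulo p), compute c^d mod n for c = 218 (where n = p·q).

56

m₁ = c^(d_p) mod p: c ≡ 17 (mod 67), and 17^53 mod 67 = 56.
m₂ = c^(d_q) mod q: c ≡ 10 (mod 13), and 10^5 mod 13 = 4.
h = q_inv·(m₁ − m₂) mod p = 31·(56 − 4) mod 67 = 4.
m = m₂ + h·q = 4 + 4·13 = 56.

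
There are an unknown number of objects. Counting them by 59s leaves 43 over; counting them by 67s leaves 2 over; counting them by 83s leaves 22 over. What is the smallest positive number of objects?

From N ≡ 43 (mod 59) write N = 43 + 59t. Substituting into N ≡ 2 (mod 67) gives 59t ≡ 26 (mod 67), and since 59⁻¹ ≡ 25 (mod 67), t ≡ 47. Hence N ≡ 43 + 59·47 = 2816 (mod 3953).
From N ≡ 2816 (mod 3953) write N = 2816 + 3953t. Substituting into N ≡ 22 (mod 83) gives 3953t ≡ 28 (mod 83), and since 52⁻¹ ≡ 8 (mod 83), t ≡ 58. Hence N ≡ 2816 + 3953·58 = 232090 (mod 328099).

232090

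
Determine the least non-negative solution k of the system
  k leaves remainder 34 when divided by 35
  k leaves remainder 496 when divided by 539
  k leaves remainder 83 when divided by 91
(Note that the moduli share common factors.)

gcd(35, 539) = 7 and 7 | (496 − 34), so the pair is consistent; merging gives k ≡ 1574 (mod 2695), where 2695 = lcm(35, 539).
gcd(2695, 91) = 7 and 7 | (83 − 1574), so the pair is consistent; merging gives k ≡ 4269 (mod 35035), where 35035 = lcm(2695, 91).
The solution is unique modulo lcm(35, 539, 91) = 35035.

4269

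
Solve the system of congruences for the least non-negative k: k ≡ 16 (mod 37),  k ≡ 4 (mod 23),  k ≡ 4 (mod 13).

From k ≡ 16 (mod 37) write k = 16 + 37t. Substituting into k ≡ 4 (mod 23) gives 37t ≡ 11 (mod 23), and since 14⁻¹ ≡ 5 (mod 23), t ≡ 9. Hence k ≡ 16 + 37·9 = 349 (mod 851).
From k ≡ 349 (mod 851) write k = 349 + 851t. Substituting into k ≡ 4 (mod 13) gives 851t ≡ 6 (mod 13), and since 6⁻¹ ≡ 11 (mod 13), t ≡ 1. Hence k ≡ 349 + 851·1 = 1200 (mod 11063).

1200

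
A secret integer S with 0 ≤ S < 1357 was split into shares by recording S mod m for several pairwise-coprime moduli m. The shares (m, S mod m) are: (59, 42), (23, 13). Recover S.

1163

From S ≡ 42 (mod 59) write S = 42 + 59t. Substituting into S ≡ 13 (mod 23) gives 59t ≡ 17 (mod 23), and since 13⁻¹ ≡ 16 (mod 23), t ≡ 19. Hence S ≡ 42 + 59·19 = 1163 (mod 1357).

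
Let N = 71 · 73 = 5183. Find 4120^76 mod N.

Mod 71: 4120 ≡ 2; by Fermat, exponent reduces to 76 mod 70 = 6; 2^6 ≡ 64 (mod 71).
Mod 73: 4120 ≡ 32; by Fermat, exponent reduces to 76 mod 72 = 4; 32^4 ≡ 4 (mod 73).
Combine by CRT: x ≡ 64 (mod 71), x ≡ 4 (mod 73) ⇒ x ≡ 2194 (mod 5183).

2194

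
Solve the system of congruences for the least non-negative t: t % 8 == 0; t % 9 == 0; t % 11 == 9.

504

The moduli are pairwise coprime; N = 8·9·11 = 792.
N/8 = 99; 99 ≡ 3 (mod 8); 3·3 ≡ 1, so inverse 3.
N/9 = 88; 88 ≡ 7 (mod 9); 7·4 ≡ 1, so inverse 4.
N/11 = 72; 72 ≡ 6 (mod 11); 6·2 ≡ 1, so inverse 2.
t ≡ 0·99·3 + 0·88·4 + 9·72·2 = 1296.
1296 mod 792 = 504.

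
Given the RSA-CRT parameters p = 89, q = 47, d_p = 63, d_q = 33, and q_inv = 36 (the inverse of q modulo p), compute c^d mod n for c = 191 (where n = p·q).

3260

m₁ = c^(d_p) mod p: c ≡ 13 (mod 89), and 13^63 mod 89 = 56.
m₂ = c^(d_q) mod q: c ≡ 3 (mod 47), and 3^33 mod 47 = 17.
h = q_inv·(m₁ − m₂) mod p = 36·(56 − 17) mod 89 = 69.
m = m₂ + h·q = 17 + 69·47 = 3260.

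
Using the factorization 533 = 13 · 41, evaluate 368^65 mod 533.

491

Mod 13: 368 ≡ 4; by Fermat, exponent reduces to 65 mod 12 = 5; 4^5 ≡ 10 (mod 13).
Mod 41: 368 ≡ 40; by Fermat, exponent reduces to 65 mod 40 = 25; 40^25 ≡ 40 (mod 41).
Combine by CRT: x ≡ 10 (mod 13), x ≡ 40 (mod 41) ⇒ x ≡ 491 (mod 533).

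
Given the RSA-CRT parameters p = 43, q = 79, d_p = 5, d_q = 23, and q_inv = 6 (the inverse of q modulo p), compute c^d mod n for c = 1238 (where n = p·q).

2828

m₁ = c^(d_p) mod p: c ≡ 34 (mod 43), and 34^5 mod 43 = 33.
m₂ = c^(d_q) mod q: c ≡ 53 (mod 79), and 53^23 mod 79 = 63.
h = q_inv·(m₁ − m₂) mod p = 6·(33 − 63) mod 43 = 35.
m = m₂ + h·q = 63 + 35·79 = 2828.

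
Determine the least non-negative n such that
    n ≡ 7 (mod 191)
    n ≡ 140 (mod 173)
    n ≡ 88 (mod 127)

928458

The moduli are pairwise coprime; M = 191·173·127 = 4196461.
M/191 = 21971; 21971 ≡ 6 (mod 191); 6·32 ≡ 1, so inverse 32.
M/173 = 24257; 24257 ≡ 37 (mod 173); 37·159 ≡ 1, so inverse 159.
M/127 = 33043; 33043 ≡ 23 (mod 127); 23·116 ≡ 1, so inverse 116.
n ≡ 7·21971·32 + 140·24257·159 + 88·33043·116 = 882185268.
882185268 mod 4196461 = 928458.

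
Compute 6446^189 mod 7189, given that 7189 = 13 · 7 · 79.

Mod 13: 6446 ≡ 11; by Fermat, exponent reduces to 189 mod 12 = 9; 11^9 ≡ 8 (mod 13).
Mod 7: 6446 ≡ 6; by Fermat, exponent reduces to 189 mod 6 = 3; 6^3 ≡ 6 (mod 7).
Mod 79: 6446 ≡ 47; by Fermat, exponent reduces to 189 mod 78 = 33; 47^33 ≡ 41 (mod 79).
Combine by CRT: x ≡ 8 (mod 13), x ≡ 6 (mod 7), x ≡ 41 (mod 79) ⇒ x ≡ 6677 (mod 7189).

6677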